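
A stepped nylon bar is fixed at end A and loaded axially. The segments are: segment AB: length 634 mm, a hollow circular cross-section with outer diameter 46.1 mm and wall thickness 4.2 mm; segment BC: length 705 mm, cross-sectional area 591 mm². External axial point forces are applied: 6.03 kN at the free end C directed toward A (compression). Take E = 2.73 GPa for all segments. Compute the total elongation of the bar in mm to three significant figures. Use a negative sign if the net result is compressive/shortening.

-5.17 mm

Internal axial forces (sectioning from the free end, tension +): N_BC = -6.03 kN, N_AB = -6.03 kN.
A_AB = 552.9 mm².
δ_AB = -6030·634/(552.9·2730) = -2.533 mm
δ_BC = -6030·705/(591·2730) = -2.635 mm
δ = Σδ_i = -5.168 mm.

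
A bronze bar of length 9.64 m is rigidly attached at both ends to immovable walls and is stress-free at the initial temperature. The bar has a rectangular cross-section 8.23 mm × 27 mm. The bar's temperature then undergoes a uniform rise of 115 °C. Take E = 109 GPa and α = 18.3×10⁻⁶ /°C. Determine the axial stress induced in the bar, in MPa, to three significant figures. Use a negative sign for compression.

Free thermal expansion αLΔT = 18.3e-6 · 9640 · 115 = 20.29 mm.
The walls impose strain ε = −(20.29)/9640 = -2.1045e-03; σ = Eε = 109000 · -2.1045e-03 = -229.4 MPa.

-229 MPa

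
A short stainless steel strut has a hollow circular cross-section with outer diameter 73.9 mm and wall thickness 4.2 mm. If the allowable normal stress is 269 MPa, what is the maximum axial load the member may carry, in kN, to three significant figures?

247 kN

A = 919.7 mm².
P_max = σ_allow · A = 269 · 919.7 = 247400 N = 247.4 kN.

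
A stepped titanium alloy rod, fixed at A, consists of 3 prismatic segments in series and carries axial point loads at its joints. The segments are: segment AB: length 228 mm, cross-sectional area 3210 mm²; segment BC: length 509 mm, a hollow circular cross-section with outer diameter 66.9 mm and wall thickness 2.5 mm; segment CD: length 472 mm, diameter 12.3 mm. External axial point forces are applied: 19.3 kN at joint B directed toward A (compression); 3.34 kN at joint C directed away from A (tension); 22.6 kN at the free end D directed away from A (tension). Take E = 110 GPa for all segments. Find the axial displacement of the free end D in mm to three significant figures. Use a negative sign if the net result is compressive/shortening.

1.06 mm

Internal axial forces (sectioning from the free end, tension +): N_CD = 22.6 kN, N_BC = 25.94 kN, N_AB = 6.64 kN.
A_BC = 505.8 mm².
A_CD = 118.8 mm².
δ_AB = 6640·228/(3210·110000) = 0.004288 mm
δ_BC = 25940·509/(505.8·110000) = 0.2373 mm
δ_CD = 22600·472/(118.8·110000) = 0.8161 mm
δ = Σδ_i = 1.058 mm.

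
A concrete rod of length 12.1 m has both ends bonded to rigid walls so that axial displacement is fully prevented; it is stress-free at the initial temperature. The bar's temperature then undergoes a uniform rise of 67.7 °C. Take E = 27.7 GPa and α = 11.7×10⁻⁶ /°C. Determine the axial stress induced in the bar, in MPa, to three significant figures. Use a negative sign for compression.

-21.9 MPa

Free thermal expansion αLΔT = 11.7e-6 · 12100 · 67.7 = 9.584 mm.
The walls impose strain ε = −(9.584)/12100 = -7.9209e-04; σ = Eε = 27700 · -7.9209e-04 = -21.94 MPa.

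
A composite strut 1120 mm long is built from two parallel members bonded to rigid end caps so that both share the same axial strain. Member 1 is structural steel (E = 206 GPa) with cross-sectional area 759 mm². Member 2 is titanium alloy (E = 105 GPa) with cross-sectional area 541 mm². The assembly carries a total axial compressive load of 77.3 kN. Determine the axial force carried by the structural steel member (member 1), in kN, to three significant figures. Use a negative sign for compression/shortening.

Equal strain + equilibrium ⇒ each member carries load in proportion to AE: A₁E₁ = 156400000 N, A₂E₂ = 56800000 N, ΣAE = 213200000 N.
F₁ = P·A₁E₁/ΣAE = -77300·156400000/213200000 = -56700 N.

-56.7 kN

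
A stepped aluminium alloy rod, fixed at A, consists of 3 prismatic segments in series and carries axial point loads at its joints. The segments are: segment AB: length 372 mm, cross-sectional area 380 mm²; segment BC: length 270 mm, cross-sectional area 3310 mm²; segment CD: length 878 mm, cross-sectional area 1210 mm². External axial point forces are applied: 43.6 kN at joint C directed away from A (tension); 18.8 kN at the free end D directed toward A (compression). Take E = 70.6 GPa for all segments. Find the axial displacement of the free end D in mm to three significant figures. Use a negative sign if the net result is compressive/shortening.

Internal axial forces (sectioning from the free end, tension +): N_CD = -18.8 kN, N_BC = 24.8 kN, N_AB = 24.8 kN.
δ_AB = 24800·372/(380·70600) = 0.3439 mm
δ_BC = 24800·270/(3310·70600) = 0.02865 mm
δ_CD = -18800·878/(1210·70600) = -0.1932 mm
δ = Σδ_i = 0.1793 mm.

0.179 mm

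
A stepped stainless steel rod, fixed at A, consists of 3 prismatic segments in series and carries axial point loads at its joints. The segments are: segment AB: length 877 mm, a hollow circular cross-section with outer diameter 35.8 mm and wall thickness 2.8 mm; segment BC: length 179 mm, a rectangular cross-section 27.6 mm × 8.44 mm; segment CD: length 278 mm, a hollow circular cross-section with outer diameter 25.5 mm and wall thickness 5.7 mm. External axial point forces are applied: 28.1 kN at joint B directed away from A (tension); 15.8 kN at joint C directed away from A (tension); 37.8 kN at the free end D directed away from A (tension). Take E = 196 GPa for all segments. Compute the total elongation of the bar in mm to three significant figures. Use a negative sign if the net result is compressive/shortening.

Internal axial forces (sectioning from the free end, tension +): N_CD = 37.8 kN, N_BC = 53.6 kN, N_AB = 81.7 kN.
A_AB = 290.3 mm².
A_BC = 232.9 mm².
A_CD = 354.6 mm².
δ_AB = 81700·877/(290.3·196000) = 1.259 mm
δ_BC = 53600·179/(232.9·196000) = 0.2101 mm
δ_CD = 37800·278/(354.6·196000) = 0.1512 mm
δ = Σδ_i = 1.621 mm.

1.62 mm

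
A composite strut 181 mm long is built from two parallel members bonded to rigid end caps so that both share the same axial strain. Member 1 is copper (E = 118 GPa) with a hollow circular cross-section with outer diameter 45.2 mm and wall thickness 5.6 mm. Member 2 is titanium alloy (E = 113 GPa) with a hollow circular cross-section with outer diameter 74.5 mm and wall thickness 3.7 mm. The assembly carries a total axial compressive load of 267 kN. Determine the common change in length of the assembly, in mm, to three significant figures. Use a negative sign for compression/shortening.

-0.276 mm

A_1 = 696.7 mm².
A_2 = 823 mm².
Equal strain + equilibrium ⇒ each member carries load in proportion to AE: A₁E₁ = 82210000 N, A₂E₂ = 93000000 N, ΣAE = 175200000 N.
δ = PL/ΣAE = -267000·181/175200000 = -0.2758 mm.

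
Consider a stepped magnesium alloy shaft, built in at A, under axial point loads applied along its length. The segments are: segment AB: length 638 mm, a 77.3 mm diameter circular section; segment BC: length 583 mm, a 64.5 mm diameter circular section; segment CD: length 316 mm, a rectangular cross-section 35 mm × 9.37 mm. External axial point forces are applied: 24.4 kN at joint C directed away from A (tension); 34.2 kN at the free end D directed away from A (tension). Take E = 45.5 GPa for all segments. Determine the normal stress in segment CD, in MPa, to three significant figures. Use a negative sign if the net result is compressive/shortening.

Internal axial forces (sectioning from the free end, tension +): N_CD = 34.2 kN, N_BC = 58.6 kN, N_AB = 58.6 kN.
A_CD = 327.9 mm².
σ_CD = N_CD/A_CD = 34200/327.9 = 104.3 MPa.

104 MPa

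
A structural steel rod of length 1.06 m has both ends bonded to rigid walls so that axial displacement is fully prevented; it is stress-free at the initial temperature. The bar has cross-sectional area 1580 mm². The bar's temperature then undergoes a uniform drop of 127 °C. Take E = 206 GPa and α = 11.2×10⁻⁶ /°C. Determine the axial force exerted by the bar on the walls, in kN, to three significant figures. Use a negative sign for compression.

463 kN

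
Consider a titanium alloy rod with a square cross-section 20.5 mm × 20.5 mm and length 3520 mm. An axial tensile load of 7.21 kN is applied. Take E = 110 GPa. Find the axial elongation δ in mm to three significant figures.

0.549 mm

A = 420.2 mm².
δ_mech = NL/(AE) = 7210·3520/(420.2·110000) = 0.549 mm.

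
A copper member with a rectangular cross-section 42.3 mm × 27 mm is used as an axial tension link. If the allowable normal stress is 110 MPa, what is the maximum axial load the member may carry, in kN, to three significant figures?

A = 1142 mm².
P_max = σ_allow · A = 110 · 1142 = 125600 N = 125.6 kN.

126 kN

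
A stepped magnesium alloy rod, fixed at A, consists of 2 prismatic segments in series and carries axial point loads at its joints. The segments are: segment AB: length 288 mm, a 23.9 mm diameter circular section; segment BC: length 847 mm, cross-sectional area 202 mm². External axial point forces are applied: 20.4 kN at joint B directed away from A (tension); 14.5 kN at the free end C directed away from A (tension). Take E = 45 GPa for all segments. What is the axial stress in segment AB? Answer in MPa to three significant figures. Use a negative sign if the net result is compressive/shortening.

Internal axial forces (sectioning from the free end, tension +): N_BC = 14.5 kN, N_AB = 34.9 kN.
A_AB = 448.6 mm².
σ_AB = N_AB/A_AB = 34900/448.6 = 77.79 MPa.

77.8 MPa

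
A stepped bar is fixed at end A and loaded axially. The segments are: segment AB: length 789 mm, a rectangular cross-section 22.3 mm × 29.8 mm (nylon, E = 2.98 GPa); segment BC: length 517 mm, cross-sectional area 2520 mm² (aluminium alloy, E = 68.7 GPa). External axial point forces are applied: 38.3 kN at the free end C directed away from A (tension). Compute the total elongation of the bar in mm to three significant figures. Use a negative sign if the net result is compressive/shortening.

Internal axial forces (sectioning from the free end, tension +): N_BC = 38.3 kN, N_AB = 38.3 kN.
A_AB = 664.5 mm².
δ_AB = 38300·789/(664.5·2980) = 15.26 mm
δ_BC = 38300·517/(2520·68700) = 0.1144 mm
δ = Σδ_i = 15.37 mm.

15.4 mm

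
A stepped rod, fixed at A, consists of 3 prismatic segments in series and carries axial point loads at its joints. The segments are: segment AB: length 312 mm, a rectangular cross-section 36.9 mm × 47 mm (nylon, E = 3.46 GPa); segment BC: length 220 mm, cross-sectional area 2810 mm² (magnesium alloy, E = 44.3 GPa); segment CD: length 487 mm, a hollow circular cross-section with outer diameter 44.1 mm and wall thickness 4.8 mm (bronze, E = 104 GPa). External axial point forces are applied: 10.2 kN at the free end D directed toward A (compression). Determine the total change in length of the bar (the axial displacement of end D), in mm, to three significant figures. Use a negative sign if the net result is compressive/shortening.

Internal axial forces (sectioning from the free end, tension +): N_CD = -10.2 kN, N_BC = -10.2 kN, N_AB = -10.2 kN.
A_AB = 1734 mm².
A_CD = 592.6 mm².
δ_AB = -10200·312/(1734·3460) = -0.5303 mm
δ_BC = -10200·220/(2810·44300) = -0.01803 mm
δ_CD = -10200·487/(592.6·104000) = -0.0806 mm
δ = Σδ_i = -0.629 mm.

-0.629 mm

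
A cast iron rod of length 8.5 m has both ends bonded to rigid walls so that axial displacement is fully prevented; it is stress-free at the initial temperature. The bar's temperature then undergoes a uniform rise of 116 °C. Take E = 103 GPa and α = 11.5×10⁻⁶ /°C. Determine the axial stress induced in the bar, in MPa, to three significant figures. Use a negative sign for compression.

Free thermal expansion αLΔT = 11.5e-6 · 8500 · 116 = 11.34 mm.
The walls impose strain ε = −(11.34)/8500 = -1.3340e-03; σ = Eε = 103000 · -1.3340e-03 = -137.4 MPa.

-137 MPa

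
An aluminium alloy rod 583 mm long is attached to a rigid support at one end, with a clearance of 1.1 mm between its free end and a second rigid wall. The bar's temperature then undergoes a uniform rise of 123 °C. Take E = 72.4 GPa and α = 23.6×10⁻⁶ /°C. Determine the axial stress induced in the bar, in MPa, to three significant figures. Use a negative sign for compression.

Free thermal expansion αLΔT = 23.6e-6 · 583 · 123 = 1.692 mm.
The walls engage after the gap closes; constrained expansion = 1.692 − 1.1 = 0.5923 mm.
The walls impose strain ε = −(0.5923)/583 = -1.0160e-03; σ = Eε = 72400 · -1.0160e-03 = -73.56 MPa.

-73.6 MPa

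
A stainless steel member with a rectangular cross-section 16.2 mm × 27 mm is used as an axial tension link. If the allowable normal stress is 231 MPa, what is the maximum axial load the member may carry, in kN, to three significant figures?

101 kN

A = 437.4 mm².
P_max = σ_allow · A = 231 · 437.4 = 101000 N = 101 kN.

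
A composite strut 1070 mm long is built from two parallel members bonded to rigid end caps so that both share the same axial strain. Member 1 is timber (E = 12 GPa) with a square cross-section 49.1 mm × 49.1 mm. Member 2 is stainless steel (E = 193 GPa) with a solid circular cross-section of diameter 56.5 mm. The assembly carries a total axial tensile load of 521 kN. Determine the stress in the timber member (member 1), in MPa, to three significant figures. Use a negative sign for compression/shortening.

12.2 MPa

A_1 = 2411 mm².
A_2 = 2507 mm².
Equal strain + equilibrium ⇒ each member carries load in proportion to AE: A₁E₁ = 28930000 N, A₂E₂ = 483900000 N, ΣAE = 512800000 N.
σ₁ = P·E₁/ΣAE = 521000·12000/512800000 = 12.19 MPa.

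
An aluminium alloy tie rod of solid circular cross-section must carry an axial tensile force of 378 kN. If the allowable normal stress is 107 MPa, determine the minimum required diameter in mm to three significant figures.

Required area A ≥ P/σ_allow = 378000/107 = 3533 mm².
For a solid circular section, d ≥ √(4A/π) = 67.07 mm.

67.1 mm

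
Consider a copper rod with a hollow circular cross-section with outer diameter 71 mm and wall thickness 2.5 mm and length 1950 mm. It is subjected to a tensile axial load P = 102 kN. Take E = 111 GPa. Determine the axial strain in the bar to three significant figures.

0.00171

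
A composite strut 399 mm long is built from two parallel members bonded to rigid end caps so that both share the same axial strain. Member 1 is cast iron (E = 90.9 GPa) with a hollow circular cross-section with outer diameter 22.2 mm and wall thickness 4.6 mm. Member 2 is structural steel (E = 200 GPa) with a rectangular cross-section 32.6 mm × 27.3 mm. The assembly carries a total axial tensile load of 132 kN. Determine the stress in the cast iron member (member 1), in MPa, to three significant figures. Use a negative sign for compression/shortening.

A_1 = 254.3 mm².
A_2 = 890 mm².
Equal strain + equilibrium ⇒ each member carries load in proportion to AE: A₁E₁ = 23120000 N, A₂E₂ = 178000000 N, ΣAE = 201100000 N.
σ₁ = P·E₁/ΣAE = 132000·90900/201100000 = 59.66 MPa.

59.7 MPa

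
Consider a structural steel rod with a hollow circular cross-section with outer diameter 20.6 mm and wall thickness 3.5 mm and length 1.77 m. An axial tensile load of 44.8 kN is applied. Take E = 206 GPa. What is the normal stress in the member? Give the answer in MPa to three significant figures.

A = 188 mm².
σ = N/A = 44800/188 = 238.3 MPa.

238 MPa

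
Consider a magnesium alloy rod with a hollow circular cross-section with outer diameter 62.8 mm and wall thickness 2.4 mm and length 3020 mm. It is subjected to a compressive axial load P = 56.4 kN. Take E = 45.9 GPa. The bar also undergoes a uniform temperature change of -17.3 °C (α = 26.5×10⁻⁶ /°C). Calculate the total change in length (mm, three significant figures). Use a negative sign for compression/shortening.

A = 455.4 mm².
δ_mech = NL/(AE) = -56400·3020/(455.4·45900) = -8.148 mm.
δ_thermal = αLΔT = 26.5e-6·3020·-17.3 = -1.385 mm.
δ = δ_mech + δ_thermal = -9.533 mm.

-9.53 mm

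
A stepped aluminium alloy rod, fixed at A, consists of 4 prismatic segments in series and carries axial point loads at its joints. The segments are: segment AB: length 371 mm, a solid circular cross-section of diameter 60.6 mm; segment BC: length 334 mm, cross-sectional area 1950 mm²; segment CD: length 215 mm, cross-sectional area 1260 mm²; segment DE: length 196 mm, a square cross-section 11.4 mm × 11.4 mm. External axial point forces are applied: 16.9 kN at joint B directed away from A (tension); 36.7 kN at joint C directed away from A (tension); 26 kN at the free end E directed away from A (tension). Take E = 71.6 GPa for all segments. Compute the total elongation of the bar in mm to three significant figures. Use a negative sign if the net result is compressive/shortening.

0.903 mm

Internal axial forces (sectioning from the free end, tension +): N_DE = 26 kN, N_CD = 26 kN, N_BC = 62.7 kN, N_AB = 79.6 kN.
A_AB = 2884 mm².
A_DE = 130 mm².
δ_AB = 79600·371/(2884·71600) = 0.143 mm
δ_BC = 62700·334/(1950·71600) = 0.15 mm
δ_CD = 26000·215/(1260·71600) = 0.06196 mm
δ_DE = 26000·196/(130·71600) = 0.5477 mm
δ = Σδ_i = 0.9026 mm.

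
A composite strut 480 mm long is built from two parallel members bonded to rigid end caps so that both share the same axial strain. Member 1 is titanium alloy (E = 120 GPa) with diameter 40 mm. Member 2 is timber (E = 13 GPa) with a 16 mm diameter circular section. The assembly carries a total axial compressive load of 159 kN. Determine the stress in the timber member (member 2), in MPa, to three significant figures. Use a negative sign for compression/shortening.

A_1 = 1257 mm².
A_2 = 201.1 mm².
Equal strain + equilibrium ⇒ each member carries load in proportion to AE: A₁E₁ = 150800000 N, A₂E₂ = 2614000 N, ΣAE = 153400000 N.
σ₂ = P·E₂/ΣAE = -159000·13000/153400000 = -13.47 MPa.

-13.5 MPa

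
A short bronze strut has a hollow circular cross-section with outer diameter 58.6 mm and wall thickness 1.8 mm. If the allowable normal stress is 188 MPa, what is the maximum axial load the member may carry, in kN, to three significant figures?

60.4 kN

A = 321.2 mm².
P_max = σ_allow · A = 188 · 321.2 = 60380 N = 60.38 kN.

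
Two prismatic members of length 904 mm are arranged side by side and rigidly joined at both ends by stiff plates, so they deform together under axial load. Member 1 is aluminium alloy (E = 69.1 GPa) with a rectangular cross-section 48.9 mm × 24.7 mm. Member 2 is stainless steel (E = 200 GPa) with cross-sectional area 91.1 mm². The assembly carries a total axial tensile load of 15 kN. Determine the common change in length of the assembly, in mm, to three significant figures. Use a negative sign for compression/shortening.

A_1 = 1208 mm².
Equal strain + equilibrium ⇒ each member carries load in proportion to AE: A₁E₁ = 83460000 N, A₂E₂ = 18220000 N, ΣAE = 101700000 N.
δ = PL/ΣAE = 15000·904/101700000 = 0.1334 mm.

0.133 mm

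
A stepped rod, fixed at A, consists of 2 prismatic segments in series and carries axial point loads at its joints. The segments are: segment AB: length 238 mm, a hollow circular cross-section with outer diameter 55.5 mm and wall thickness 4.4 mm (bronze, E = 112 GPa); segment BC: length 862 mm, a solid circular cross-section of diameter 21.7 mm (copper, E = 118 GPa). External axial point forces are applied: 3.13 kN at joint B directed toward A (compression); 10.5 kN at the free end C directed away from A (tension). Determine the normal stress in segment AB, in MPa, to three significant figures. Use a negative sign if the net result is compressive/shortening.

Internal axial forces (sectioning from the free end, tension +): N_BC = 10.5 kN, N_AB = 7.37 kN.
A_AB = 706.4 mm².
σ_AB = N_AB/A_AB = 7370/706.4 = 10.43 MPa.

10.4 MPa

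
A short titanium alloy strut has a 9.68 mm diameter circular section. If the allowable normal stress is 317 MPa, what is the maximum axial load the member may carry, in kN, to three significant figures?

A = 73.59 mm².
P_max = σ_allow · A = 317 · 73.59 = 23330 N = 23.33 kN.

23.3 kN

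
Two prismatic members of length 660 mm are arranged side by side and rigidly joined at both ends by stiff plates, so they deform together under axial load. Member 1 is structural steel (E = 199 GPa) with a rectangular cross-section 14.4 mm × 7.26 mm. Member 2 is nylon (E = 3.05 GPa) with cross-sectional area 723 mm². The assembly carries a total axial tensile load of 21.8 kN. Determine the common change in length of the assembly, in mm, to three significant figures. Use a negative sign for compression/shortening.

A_1 = 104.5 mm².
Equal strain + equilibrium ⇒ each member carries load in proportion to AE: A₁E₁ = 20800000 N, A₂E₂ = 2205000 N, ΣAE = 23010000 N.
δ = PL/ΣAE = 21800·660/23010000 = 0.6253 mm.

0.625 mm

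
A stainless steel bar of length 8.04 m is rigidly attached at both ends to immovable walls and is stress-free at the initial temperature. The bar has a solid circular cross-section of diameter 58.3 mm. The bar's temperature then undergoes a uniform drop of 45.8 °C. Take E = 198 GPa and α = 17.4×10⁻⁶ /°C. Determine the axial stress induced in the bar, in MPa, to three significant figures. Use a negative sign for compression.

Free thermal expansion αLΔT = 17.4e-6 · 8040 · -45.8 = -6.407 mm.
The walls impose strain ε = −(-6.407)/8040 = 7.9692e-04; σ = Eε = 198000 · 7.9692e-04 = 157.8 MPa.

158 MPa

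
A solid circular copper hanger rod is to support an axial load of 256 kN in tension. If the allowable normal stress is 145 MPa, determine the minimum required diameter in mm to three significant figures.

47.4 mm

Required area A ≥ P/σ_allow = 256000/145 = 1766 mm².
For a solid circular section, d ≥ √(4A/π) = 47.41 mm.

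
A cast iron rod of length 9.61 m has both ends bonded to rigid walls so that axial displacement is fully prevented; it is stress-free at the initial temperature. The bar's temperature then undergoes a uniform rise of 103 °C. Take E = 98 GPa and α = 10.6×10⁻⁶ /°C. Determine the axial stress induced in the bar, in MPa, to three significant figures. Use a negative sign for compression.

-107 MPa

Free thermal expansion αLΔT = 10.6e-6 · 9610 · 103 = 10.49 mm.
The walls impose strain ε = −(10.49)/9610 = -1.0918e-03; σ = Eε = 98000 · -1.0918e-03 = -107 MPa.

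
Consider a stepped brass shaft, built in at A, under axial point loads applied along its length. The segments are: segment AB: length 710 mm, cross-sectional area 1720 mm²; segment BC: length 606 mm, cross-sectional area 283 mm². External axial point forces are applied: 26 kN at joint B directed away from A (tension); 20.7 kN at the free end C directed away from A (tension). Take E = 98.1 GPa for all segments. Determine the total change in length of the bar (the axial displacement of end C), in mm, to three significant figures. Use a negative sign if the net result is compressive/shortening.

0.648 mm

Internal axial forces (sectioning from the free end, tension +): N_BC = 20.7 kN, N_AB = 46.7 kN.
δ_AB = 46700·710/(1720·98100) = 0.1965 mm
δ_BC = 20700·606/(283·98100) = 0.4518 mm
δ = Σδ_i = 0.6483 mm.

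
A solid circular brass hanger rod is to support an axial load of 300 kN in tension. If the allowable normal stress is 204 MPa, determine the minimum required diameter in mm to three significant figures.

43.3 mm

Required area A ≥ P/σ_allow = 300000/204 = 1471 mm².
For a solid circular section, d ≥ √(4A/π) = 43.27 mm.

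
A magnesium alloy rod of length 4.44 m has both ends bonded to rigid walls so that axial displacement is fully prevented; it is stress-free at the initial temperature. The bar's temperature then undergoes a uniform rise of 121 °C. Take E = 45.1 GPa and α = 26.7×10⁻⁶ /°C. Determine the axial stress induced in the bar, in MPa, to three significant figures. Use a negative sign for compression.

-146 MPa

Free thermal expansion αLΔT = 26.7e-6 · 4440 · 121 = 14.34 mm.
The walls impose strain ε = −(14.34)/4440 = -3.2307e-03; σ = Eε = 45100 · -3.2307e-03 = -145.7 MPa.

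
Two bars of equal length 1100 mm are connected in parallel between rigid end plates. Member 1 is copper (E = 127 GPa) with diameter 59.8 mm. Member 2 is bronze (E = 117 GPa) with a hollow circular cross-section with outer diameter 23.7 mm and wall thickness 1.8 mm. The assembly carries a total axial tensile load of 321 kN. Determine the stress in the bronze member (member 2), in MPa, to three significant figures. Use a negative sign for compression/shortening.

101 MPa

A_1 = 2809 mm².
A_2 = 123.8 mm².
Equal strain + equilibrium ⇒ each member carries load in proportion to AE: A₁E₁ = 356700000 N, A₂E₂ = 14490000 N, ΣAE = 371200000 N.
σ₂ = P·E₂/ΣAE = 321000·117000/371200000 = 101.2 MPa.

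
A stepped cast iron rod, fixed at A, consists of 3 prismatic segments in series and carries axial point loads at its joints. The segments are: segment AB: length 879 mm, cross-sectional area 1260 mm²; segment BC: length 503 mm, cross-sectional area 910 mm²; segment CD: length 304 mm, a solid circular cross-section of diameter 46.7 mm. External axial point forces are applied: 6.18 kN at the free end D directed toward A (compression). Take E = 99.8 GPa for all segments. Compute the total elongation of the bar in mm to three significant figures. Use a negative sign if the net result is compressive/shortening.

Internal axial forces (sectioning from the free end, tension +): N_CD = -6.18 kN, N_BC = -6.18 kN, N_AB = -6.18 kN.
A_CD = 1713 mm².
δ_AB = -6180·879/(1260·99800) = -0.0432 mm
δ_BC = -6180·503/(910·99800) = -0.03423 mm
δ_CD = -6180·304/(1713·99800) = -0.01099 mm
δ = Σδ_i = -0.08842 mm.

-0.0884 mm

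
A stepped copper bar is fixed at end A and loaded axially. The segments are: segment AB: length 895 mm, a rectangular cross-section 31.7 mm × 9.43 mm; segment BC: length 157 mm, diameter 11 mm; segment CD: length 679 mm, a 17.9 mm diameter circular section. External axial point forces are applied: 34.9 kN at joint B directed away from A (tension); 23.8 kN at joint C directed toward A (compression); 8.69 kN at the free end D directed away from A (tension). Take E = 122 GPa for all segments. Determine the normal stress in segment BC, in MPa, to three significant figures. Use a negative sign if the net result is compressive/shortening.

Internal axial forces (sectioning from the free end, tension +): N_CD = 8.69 kN, N_BC = -15.11 kN, N_AB = 19.79 kN.
A_BC = 95.03 mm².
σ_BC = N_BC/A_BC = -15110/95.03 = -159 MPa.

-159 MPa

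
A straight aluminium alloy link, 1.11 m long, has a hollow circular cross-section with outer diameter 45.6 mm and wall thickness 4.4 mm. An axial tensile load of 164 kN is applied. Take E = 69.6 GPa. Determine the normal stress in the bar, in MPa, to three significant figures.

288 MPa

A = 569.5 mm².
σ = N/A = 164000/569.5 = 288 MPa.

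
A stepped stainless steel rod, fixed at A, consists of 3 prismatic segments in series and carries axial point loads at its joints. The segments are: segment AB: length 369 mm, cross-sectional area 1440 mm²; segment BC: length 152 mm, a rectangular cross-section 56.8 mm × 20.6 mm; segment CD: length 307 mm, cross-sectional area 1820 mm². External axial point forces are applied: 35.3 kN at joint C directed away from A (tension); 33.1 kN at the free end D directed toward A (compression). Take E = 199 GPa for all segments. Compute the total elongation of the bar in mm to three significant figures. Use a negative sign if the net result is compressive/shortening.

-0.0238 mm

Internal axial forces (sectioning from the free end, tension +): N_CD = -33.1 kN, N_BC = 2.2 kN, N_AB = 2.2 kN.
A_BC = 1170 mm².
δ_AB = 2200·369/(1440·199000) = 0.002833 mm
δ_BC = 2200·152/(1170·199000) = 0.001436 mm
δ_CD = -33100·307/(1820·199000) = -0.02806 mm
δ = Σδ_i = -0.02379 mm.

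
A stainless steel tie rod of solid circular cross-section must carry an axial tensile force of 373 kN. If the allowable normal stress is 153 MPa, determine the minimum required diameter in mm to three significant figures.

55.7 mm

Required area A ≥ P/σ_allow = 373000/153 = 2438 mm².
For a solid circular section, d ≥ √(4A/π) = 55.71 mm.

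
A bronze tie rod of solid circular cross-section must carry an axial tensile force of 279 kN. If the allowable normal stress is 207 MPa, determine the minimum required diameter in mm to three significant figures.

41.4 mm

Required area A ≥ P/σ_allow = 279000/207 = 1348 mm².
For a solid circular section, d ≥ √(4A/π) = 41.43 mm.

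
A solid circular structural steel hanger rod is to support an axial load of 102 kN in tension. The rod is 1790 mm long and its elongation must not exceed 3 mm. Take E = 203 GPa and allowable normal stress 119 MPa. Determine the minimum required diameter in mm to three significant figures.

Required area A ≥ P/σ_allow = 102000/119 = 857.1 mm².
For a solid circular section, d ≥ √(4A/π) = 33.04 mm.
Elongation limit: A ≥ PL/(Eδ_allow) = 102000·1790/(203000·3) = 299.8 mm² ⇒ d ≥ 19.54 mm.
The stress limit governs.

33.0 mm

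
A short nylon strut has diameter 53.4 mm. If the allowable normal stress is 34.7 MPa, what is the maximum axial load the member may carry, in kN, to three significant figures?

A = 2240 mm².
P_max = σ_allow · A = 34.7 · 2240 = 77710 N = 77.71 kN.

77.7 kN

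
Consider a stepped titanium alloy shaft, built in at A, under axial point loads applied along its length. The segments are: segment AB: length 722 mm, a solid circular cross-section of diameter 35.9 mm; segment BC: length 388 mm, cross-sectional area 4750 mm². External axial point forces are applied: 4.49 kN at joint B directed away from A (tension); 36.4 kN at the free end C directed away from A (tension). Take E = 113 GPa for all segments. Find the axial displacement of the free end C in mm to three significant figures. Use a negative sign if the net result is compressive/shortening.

0.284 mm

Internal axial forces (sectioning from the free end, tension +): N_BC = 36.4 kN, N_AB = 40.89 kN.
A_AB = 1012 mm².
δ_AB = 40890·722/(1012·113000) = 0.2581 mm
δ_BC = 36400·388/(4750·113000) = 0.02631 mm
δ = Σδ_i = 0.2844 mm.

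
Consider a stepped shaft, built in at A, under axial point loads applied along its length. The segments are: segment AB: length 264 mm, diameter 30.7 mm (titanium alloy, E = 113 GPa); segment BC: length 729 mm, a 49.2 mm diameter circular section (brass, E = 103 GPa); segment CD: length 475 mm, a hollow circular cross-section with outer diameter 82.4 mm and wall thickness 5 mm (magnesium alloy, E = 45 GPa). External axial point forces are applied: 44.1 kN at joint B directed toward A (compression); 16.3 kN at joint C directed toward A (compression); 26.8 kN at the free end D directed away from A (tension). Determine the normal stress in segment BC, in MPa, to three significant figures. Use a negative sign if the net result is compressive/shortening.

5.52 MPa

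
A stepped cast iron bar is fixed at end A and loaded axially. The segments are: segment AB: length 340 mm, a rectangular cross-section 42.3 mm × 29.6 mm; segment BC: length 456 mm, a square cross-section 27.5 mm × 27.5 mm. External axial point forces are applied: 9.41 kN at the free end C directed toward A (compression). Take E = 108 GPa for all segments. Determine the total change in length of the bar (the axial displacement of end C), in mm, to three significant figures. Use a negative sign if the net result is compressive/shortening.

-0.0762 mm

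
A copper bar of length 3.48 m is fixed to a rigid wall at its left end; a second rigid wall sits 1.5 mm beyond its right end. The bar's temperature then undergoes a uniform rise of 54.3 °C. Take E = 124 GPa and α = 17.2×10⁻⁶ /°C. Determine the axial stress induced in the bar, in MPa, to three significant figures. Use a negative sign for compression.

Free thermal expansion αLΔT = 17.2e-6 · 3480 · 54.3 = 3.25 mm.
The walls engage after the gap closes; constrained expansion = 3.25 − 1.5 = 1.75 mm.
The walls impose strain ε = −(1.75)/3480 = -5.0293e-04; σ = Eε = 124000 · -5.0293e-04 = -62.36 MPa.

-62.4 MPa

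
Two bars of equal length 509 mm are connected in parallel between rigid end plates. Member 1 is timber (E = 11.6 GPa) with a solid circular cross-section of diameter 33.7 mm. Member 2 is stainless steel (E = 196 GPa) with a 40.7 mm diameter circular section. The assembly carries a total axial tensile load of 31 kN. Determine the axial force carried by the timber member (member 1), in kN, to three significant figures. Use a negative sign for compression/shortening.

A_1 = 892 mm².
A_2 = 1301 mm².
Equal strain + equilibrium ⇒ each member carries load in proportion to AE: A₁E₁ = 10350000 N, A₂E₂ = 255000000 N, ΣAE = 265300000 N.
F₁ = P·A₁E₁/ΣAE = 31000·10350000/265300000 = 1209 N.

1.21 kN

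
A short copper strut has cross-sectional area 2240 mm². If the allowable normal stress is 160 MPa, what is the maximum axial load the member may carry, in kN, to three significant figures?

P_max = σ_allow · A = 160 · 2240 = 358400 N = 358.4 kN.

358 kN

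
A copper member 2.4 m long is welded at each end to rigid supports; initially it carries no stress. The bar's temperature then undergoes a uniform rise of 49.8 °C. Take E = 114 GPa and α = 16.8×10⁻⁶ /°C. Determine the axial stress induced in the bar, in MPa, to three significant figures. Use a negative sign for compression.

Free thermal expansion αLΔT = 16.8e-6 · 2400 · 49.8 = 2.008 mm.
The walls impose strain ε = −(2.008)/2400 = -8.3664e-04; σ = Eε = 114000 · -8.3664e-04 = -95.38 MPa.

-95.4 MPa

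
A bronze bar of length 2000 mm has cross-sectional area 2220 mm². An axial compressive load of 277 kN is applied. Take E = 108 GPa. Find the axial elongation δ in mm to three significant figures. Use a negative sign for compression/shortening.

δ_mech = NL/(AE) = -277000·2000/(2220·108000) = -2.311 mm.

-2.31 mm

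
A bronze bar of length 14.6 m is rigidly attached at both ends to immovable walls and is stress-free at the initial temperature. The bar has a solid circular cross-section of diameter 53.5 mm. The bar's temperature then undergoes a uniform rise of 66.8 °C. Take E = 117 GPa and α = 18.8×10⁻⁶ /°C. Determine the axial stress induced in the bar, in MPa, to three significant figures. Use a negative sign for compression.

Free thermal expansion αLΔT = 18.8e-6 · 14600 · 66.8 = 18.34 mm.
The walls impose strain ε = −(18.34)/14600 = -1.2558e-03; σ = Eε = 117000 · -1.2558e-03 = -146.9 MPa.

-147 MPa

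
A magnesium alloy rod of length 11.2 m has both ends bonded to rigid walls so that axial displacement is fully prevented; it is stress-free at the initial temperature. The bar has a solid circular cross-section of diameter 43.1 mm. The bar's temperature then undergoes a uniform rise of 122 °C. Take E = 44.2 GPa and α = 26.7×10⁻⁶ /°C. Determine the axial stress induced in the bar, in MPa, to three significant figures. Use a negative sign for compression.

-144 MPa

Free thermal expansion αLΔT = 26.7e-6 · 11200 · 122 = 36.48 mm.
The walls impose strain ε = −(36.48)/11200 = -3.2574e-03; σ = Eε = 44200 · -3.2574e-03 = -144 MPa.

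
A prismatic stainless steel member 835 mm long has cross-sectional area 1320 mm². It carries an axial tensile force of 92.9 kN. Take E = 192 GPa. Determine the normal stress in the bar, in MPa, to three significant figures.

70.4 MPa

σ = N/A = 92900/1320 = 70.38 MPa.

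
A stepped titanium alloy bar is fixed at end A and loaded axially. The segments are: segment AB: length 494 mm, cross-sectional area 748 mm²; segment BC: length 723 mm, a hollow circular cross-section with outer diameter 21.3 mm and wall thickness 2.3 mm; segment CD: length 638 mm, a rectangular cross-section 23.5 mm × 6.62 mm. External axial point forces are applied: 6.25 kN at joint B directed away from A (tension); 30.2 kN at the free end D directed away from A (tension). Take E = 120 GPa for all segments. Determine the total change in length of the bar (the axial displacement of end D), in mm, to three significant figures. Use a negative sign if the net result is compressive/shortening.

Internal axial forces (sectioning from the free end, tension +): N_CD = 30.2 kN, N_BC = 30.2 kN, N_AB = 36.45 kN.
A_BC = 137.3 mm².
A_CD = 155.6 mm².
δ_AB = 36450·494/(748·120000) = 0.2006 mm
δ_BC = 30200·723/(137.3·120000) = 1.325 mm
δ_CD = 30200·638/(155.6·120000) = 1.032 mm
δ = Σδ_i = 2.558 mm.

2.56 mm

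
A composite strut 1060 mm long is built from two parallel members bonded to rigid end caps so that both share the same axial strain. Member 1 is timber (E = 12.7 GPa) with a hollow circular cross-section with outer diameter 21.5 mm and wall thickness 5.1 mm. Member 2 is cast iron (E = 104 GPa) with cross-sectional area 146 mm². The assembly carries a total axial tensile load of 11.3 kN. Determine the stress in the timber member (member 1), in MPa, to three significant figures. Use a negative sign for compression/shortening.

7.75 MPa

A_1 = 262.8 mm².
Equal strain + equilibrium ⇒ each member carries load in proportion to AE: A₁E₁ = 3337000 N, A₂E₂ = 15180000 N, ΣAE = 18520000 N.
σ₁ = P·E₁/ΣAE = 11300·12700/18520000 = 7.748 MPa.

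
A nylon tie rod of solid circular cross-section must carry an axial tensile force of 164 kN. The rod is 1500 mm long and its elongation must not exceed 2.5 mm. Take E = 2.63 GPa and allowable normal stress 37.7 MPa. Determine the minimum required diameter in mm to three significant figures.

218 mm

Required area A ≥ P/σ_allow = 164000/37.7 = 4350 mm².
For a solid circular section, d ≥ √(4A/π) = 74.42 mm.
Elongation limit: A ≥ PL/(Eδ_allow) = 164000·1500/(2630·2.5) = 37410 mm² ⇒ d ≥ 218.3 mm.
The elongation limit governs.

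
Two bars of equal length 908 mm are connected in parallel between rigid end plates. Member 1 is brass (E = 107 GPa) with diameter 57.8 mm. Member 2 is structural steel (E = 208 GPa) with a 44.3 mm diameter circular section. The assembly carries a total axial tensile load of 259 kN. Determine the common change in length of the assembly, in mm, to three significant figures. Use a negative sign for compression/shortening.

0.391 mm

A_1 = 2624 mm².
A_2 = 1541 mm².
Equal strain + equilibrium ⇒ each member carries load in proportion to AE: A₁E₁ = 280800000 N, A₂E₂ = 320600000 N, ΣAE = 601400000 N.
δ = PL/ΣAE = 259000·908/601400000 = 0.3911 mm.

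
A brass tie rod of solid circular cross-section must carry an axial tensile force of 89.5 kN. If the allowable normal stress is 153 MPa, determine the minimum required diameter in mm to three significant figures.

Required area A ≥ P/σ_allow = 89500/153 = 585 mm².
For a solid circular section, d ≥ √(4A/π) = 27.29 mm.

27.3 mm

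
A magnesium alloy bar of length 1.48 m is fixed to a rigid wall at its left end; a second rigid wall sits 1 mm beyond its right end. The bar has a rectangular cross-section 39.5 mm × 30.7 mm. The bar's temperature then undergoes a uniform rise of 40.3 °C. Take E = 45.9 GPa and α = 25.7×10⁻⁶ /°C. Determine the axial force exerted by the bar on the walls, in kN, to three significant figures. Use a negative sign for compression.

-20.0 kN

Free thermal expansion αLΔT = 25.7e-6 · 1480 · 40.3 = 1.533 mm.
The walls engage after the gap closes; constrained expansion = 1.533 − 1 = 0.5329 mm.
The walls impose strain ε = −(0.5329)/1480 = -3.6003e-04; σ = Eε = 45900 · -3.6003e-04 = -16.53 MPa.
Wall reaction R = σ·A = -16.53·1213 = -20040 N = -20.04 kN.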